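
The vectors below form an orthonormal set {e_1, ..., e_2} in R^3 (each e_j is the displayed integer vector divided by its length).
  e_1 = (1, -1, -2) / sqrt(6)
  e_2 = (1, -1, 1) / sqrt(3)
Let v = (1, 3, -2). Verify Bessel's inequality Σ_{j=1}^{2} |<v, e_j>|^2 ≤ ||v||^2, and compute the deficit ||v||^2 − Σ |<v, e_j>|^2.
Σ |<v, e_j>|^2 = 6; ||v||^2 = 14; deficit = 8

Write each e_j = u_j / sqrt(<u_j, u_j>) where u_j is the displayed integer vector. Then <v, e_j> = <v, u_j> / sqrt(<u_j, u_j>), so |<v, e_j>|^2 = <v, u_j>^2 / <u_j, u_j>.
Coefficients: <v, e_1> = 2/sqrt(6), <v, e_2> = -4/sqrt(3).
Square and sum: Σ |<v, e_j>|^2 = 6.
Compute ||v||^2 = v·v = 14.
Deficit = 14 − 6 = 8 ≥ 0, confirming Bessel's inequality. (The deficit equals ||v − Σ <v,e_j> e_j||^2, the squared distance from v to span{e_j}.)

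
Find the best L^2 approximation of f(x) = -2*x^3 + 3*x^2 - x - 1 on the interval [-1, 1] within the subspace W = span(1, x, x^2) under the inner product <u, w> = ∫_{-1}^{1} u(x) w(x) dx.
g(x) = 3*x^2 - 11*x/5 - 1

The best approximation g ∈ W is the orthogonal projection of f onto W. Writing g = a_0 + a_1 x + a_2 x^2, the coefficients solve the normal equations G · a = b where
  G_{ij} = <φ_i, φ_j> and b_i = <f, φ_i>, with φ_0 = 1, φ_1 = x, φ_2 = x^2.
G =
  [2, 0, 2/3]
  [0, 2/3, 0]
  [2/3, 0, 2/5],
b = (0, -22/15, 8/15).
Solving gives a_0 = -1, a_1 = -11/5, a_2 = 3, so
  g(x) = 3*x^2 - 11*x/5 - 1.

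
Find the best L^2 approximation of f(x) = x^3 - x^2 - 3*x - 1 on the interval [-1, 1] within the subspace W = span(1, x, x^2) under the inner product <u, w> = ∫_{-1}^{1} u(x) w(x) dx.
g(x) = -x^2 - 12*x/5 - 1

The best approximation g ∈ W is the orthogonal projection of f onto W. Writing g = a_0 + a_1 x + a_2 x^2, the coefficients solve the normal equations G · a = b where
  G_{ij} = <φ_i, φ_j> and b_i = <f, φ_i>, with φ_0 = 1, φ_1 = x, φ_2 = x^2.
G =
  [2, 0, 2/3]
  [0, 2/3, 0]
  [2/3, 0, 2/5],
b = (-8/3, -8/5, -16/15).
Solving gives a_0 = -1, a_1 = -12/5, a_2 = -1, so
  g(x) = -x^2 - 12*x/5 - 1.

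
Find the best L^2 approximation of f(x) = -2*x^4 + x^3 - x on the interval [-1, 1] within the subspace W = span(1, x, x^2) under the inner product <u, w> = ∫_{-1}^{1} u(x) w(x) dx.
g(x) = -12*x^2/7 - 2*x/5 + 6/35

The best approximation g ∈ W is the orthogonal projection of f onto W. Writing g = a_0 + a_1 x + a_2 x^2, the coefficients solve the normal equations G · a = b where
  G_{ij} = <φ_i, φ_j> and b_i = <f, φ_i>, with φ_0 = 1, φ_1 = x, φ_2 = x^2.
G =
  [2, 0, 2/3]
  [0, 2/3, 0]
  [2/3, 0, 2/5],
b = (-4/5, -4/15, -4/7).
Solving gives a_0 = 6/35, a_1 = -2/5, a_2 = -12/7, so
  g(x) = -12*x^2/7 - 2*x/5 + 6/35.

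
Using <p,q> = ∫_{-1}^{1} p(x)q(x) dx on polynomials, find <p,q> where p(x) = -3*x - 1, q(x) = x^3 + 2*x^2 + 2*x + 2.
<p,q> = -158/15

Expand the product: p(x)·q(x) = -3*x^4 - 7*x^3 - 8*x^2 - 8*x - 2.
∫_{-1}^{1} of each monomial x^k gives [2/(k+1) if k even, 0 if k odd]. Integrating term-by-term (or equivalently evaluating the antiderivative F(x) = -3*x^5/5 - 7*x^4/4 - 8*x^3/3 - 4*x^2 - 2*x at the endpoints):
  F(1) − F(−1) = -661/60 − (-29/60) = -158/15.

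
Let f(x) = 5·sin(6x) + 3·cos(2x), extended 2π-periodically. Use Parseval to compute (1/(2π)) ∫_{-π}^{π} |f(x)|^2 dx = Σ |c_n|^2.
Σ |c_n|^2 = 17

Expand |f|^2 and use orthogonality of {sin(nx), cos(mx)} on [-π, π]:
  ∫_{-π}^{π} sin(nx)^2 dx = π, ∫ cos(mx)^2 dx = π, and cross terms integrate to 0.
So ∫_{-π}^{π} f(x)^2 dx = 5^2 · π + 3^2 · π = (25 + 9)π.
Divide by 2π: (25 + 9)/2 = 17.
By Parseval, this equals Σ |c_n|^2.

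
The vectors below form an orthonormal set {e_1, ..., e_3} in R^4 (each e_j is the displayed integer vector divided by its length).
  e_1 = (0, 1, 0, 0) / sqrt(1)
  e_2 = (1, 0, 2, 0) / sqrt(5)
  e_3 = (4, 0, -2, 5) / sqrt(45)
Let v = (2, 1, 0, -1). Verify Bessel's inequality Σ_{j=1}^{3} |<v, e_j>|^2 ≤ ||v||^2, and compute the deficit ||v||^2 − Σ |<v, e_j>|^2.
Σ |<v, e_j>|^2 = 2; ||v||^2 = 6; deficit = 4

Write each e_j = u_j / sqrt(<u_j, u_j>) where u_j is the displayed integer vector. Then <v, e_j> = <v, u_j> / sqrt(<u_j, u_j>), so |<v, e_j>|^2 = <v, u_j>^2 / <u_j, u_j>.
Coefficients: <v, e_1> = 1/sqrt(1), <v, e_2> = 2/sqrt(5), <v, e_3> = 3/sqrt(45).
Square and sum: Σ |<v, e_j>|^2 = 2.
Compute ||v||^2 = v·v = 6.
Deficit = 6 − 2 = 4 ≥ 0, confirming Bessel's inequality. (The deficit equals ||v − Σ <v,e_j> e_j||^2, the squared distance from v to span{e_j}.)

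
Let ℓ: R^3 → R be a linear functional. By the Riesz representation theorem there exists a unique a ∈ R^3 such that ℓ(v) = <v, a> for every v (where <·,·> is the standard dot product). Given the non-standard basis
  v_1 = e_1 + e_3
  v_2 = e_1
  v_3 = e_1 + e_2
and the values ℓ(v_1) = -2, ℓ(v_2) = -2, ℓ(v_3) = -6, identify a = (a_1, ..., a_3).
a = (-2, -4, 0)

Write a = (a_1, ..., a_3) in the standard basis. For each basis vector v_i, ℓ(v_i) = <v_i, a> is a linear equation in the a_j's. Collect the n equations into a matrix system V a = ℓ, where row i of V is v_i (expressed in the standard basis). Since V is invertible (lower-triangular with 1s on the diagonal, up to permutation), solve by back-substitution:
  V =
[[1, 0, 1],
 [1, 0, 0],
 [1, 1, 0]]
  V a = (-2, -2, -6)
Solving gives a = (-2, -4, 0).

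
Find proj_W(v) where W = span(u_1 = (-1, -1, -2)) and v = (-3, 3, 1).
proj_W(v) = (1/3, 1/3, 2/3)

Set up U = [u_1 | ... | u_1] ∈ R^(3×1). The projector onto W = col(U) is P = U (U^T U)^(-1) U^T.
Compute U^T U =
  [6],
and U^T v = (-2).
Solve U^T U · c = U^T v for the coefficients: c = (-1/3). The projection is proj_W(v) = U c.
Check: (v - proj_W(v)) · u_1 = 0  (should be 0).
Result: proj_W(v) = (1/3, 1/3, 2/3).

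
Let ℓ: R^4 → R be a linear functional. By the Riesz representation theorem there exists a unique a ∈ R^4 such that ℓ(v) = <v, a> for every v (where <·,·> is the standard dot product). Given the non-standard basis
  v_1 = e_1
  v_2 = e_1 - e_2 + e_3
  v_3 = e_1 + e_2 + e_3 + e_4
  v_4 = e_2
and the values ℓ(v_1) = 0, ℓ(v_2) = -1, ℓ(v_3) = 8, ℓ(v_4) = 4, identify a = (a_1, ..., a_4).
a = (0, 4, 3, 1)

Write a = (a_1, ..., a_4) in the standard basis. For each basis vector v_i, ℓ(v_i) = <v_i, a> is a linear equation in the a_j's. Collect the n equations into a matrix system V a = ℓ, where row i of V is v_i (expressed in the standard basis). Since V is invertible (lower-triangular with 1s on the diagonal, up to permutation), solve by back-substitution:
  V =
[[1, 0, 0, 0],
 [1, -1, 1, 0],
 [1, 1, 1, 1],
 [0, 1, 0, 0]]
  V a = (0, -1, 8, 4)
Solving gives a = (0, 4, 3, 1).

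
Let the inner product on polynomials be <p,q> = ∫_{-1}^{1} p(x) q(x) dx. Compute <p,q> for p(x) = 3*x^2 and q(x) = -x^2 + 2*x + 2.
<p,q> = 14/5

Expand the product: p(x)·q(x) = -3*x^4 + 6*x^3 + 6*x^2.
∫_{-1}^{1} of each monomial x^k gives [2/(k+1) if k even, 0 if k odd]. Integrating term-by-term (or equivalently evaluating the antiderivative F(x) = -3*x^5/5 + 3*x^4/2 + 2*x^3 at the endpoints):
  F(1) − F(−1) = 29/10 − (1/10) = 14/5.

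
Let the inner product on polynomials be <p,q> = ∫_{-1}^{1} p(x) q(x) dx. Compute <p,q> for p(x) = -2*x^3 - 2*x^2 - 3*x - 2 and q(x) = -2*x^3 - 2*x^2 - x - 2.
<p,q> = 2234/105

Expand the product: p(x)·q(x) = 4*x^6 + 8*x^5 + 12*x^4 + 16*x^3 + 11*x^2 + 8*x + 4.
∫_{-1}^{1} of each monomial x^k gives [2/(k+1) if k even, 0 if k odd]. Integrating term-by-term (or equivalently evaluating the antiderivative F(x) = 4*x^7/7 + 4*x^6/3 + 12*x^5/5 + 4*x^4 + 11*x^3/3 + 4*x^2 + 4*x at the endpoints):
  F(1) − F(−1) = 699/35 − (-137/105) = 2234/105.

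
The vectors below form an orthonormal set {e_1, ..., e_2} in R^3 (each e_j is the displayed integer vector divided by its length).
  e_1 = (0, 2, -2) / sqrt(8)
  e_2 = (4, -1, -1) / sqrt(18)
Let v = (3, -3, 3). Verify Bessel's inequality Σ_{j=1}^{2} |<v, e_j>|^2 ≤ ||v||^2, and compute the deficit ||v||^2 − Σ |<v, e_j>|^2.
Σ |<v, e_j>|^2 = 26; ||v||^2 = 27; deficit = 1

Write each e_j = u_j / sqrt(<u_j, u_j>) where u_j is the displayed integer vector. Then <v, e_j> = <v, u_j> / sqrt(<u_j, u_j>), so |<v, e_j>|^2 = <v, u_j>^2 / <u_j, u_j>.
Coefficients: <v, e_1> = -12/sqrt(8), <v, e_2> = 12/sqrt(18).
Square and sum: Σ |<v, e_j>|^2 = 26.
Compute ||v||^2 = v·v = 27.
Deficit = 27 − 26 = 1 ≥ 0, confirming Bessel's inequality. (The deficit equals ||v − Σ <v,e_j> e_j||^2, the squared distance from v to span{e_j}.)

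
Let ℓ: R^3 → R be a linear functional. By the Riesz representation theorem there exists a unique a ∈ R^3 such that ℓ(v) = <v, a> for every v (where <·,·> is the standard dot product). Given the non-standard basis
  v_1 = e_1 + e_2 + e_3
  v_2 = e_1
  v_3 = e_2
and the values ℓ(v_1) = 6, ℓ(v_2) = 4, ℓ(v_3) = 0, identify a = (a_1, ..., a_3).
a = (4, 0, 2)

Write a = (a_1, ..., a_3) in the standard basis. For each basis vector v_i, ℓ(v_i) = <v_i, a> is a linear equation in the a_j's. Collect the n equations into a matrix system V a = ℓ, where row i of V is v_i (expressed in the standard basis). Since V is invertible (lower-triangular with 1s on the diagonal, up to permutation), solve by back-substitution:
  V =
[[1, 1, 1],
 [1, 0, 0],
 [0, 1, 0]]
  V a = (6, 4, 0)
Solving gives a = (4, 0, 2).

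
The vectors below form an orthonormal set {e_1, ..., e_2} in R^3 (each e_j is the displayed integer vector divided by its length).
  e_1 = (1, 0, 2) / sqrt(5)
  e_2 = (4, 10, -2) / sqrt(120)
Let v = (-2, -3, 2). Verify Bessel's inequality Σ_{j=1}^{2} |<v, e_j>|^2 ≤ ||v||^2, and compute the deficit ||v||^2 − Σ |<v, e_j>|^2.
Σ |<v, e_j>|^2 = 31/2; ||v||^2 = 17; deficit = 3/2

Write each e_j = u_j / sqrt(<u_j, u_j>) where u_j is the displayed integer vector. Then <v, e_j> = <v, u_j> / sqrt(<u_j, u_j>), so |<v, e_j>|^2 = <v, u_j>^2 / <u_j, u_j>.
Coefficients: <v, e_1> = 2/sqrt(5), <v, e_2> = -42/sqrt(120).
Square and sum: Σ |<v, e_j>|^2 = 31/2.
Compute ||v||^2 = v·v = 17.
Deficit = 17 − 31/2 = 3/2 ≥ 0, confirming Bessel's inequality. (The deficit equals ||v − Σ <v,e_j> e_j||^2, the squared distance from v to span{e_j}.)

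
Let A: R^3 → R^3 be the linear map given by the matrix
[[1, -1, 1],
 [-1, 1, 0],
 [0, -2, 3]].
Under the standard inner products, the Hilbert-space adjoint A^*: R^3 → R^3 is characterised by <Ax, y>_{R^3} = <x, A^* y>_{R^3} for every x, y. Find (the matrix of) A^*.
A^* = A^T =
[[1, -1, 0],
 [-1, 1, -2],
 [1, 0, 3]]

For real matrices with standard dot products, the defining identity <Ax, y> = <x, A^* y> gives (Ax)^T y = x^T (A^*) y, i.e. x^T A^T y = x^T (A^*) y. Since this holds for all x, y, we must have A^* = A^T. Therefore
A^* =
[[1, -1, 0],
 [-1, 1, -2],
 [1, 0, 3]].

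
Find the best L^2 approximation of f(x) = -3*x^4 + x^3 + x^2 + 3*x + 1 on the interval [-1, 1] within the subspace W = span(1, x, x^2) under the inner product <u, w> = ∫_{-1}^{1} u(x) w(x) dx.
g(x) = -11*x^2/7 + 18*x/5 + 44/35

The best approximation g ∈ W is the orthogonal projection of f onto W. Writing g = a_0 + a_1 x + a_2 x^2, the coefficients solve the normal equations G · a = b where
  G_{ij} = <φ_i, φ_j> and b_i = <f, φ_i>, with φ_0 = 1, φ_1 = x, φ_2 = x^2.
G =
  [2, 0, 2/3]
  [0, 2/3, 0]
  [2/3, 0, 2/5],
b = (22/15, 12/5, 22/105).
Solving gives a_0 = 44/35, a_1 = 18/5, a_2 = -11/7, so
  g(x) = -11*x^2/7 + 18*x/5 + 44/35.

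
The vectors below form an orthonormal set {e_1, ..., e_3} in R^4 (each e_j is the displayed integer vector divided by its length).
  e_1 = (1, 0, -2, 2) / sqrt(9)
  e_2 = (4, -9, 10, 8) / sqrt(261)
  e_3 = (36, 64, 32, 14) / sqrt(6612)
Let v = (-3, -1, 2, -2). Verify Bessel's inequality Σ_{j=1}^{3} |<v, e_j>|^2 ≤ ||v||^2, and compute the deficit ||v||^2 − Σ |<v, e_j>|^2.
Σ |<v, e_j>|^2 = 926/57; ||v||^2 = 18; deficit = 100/57

Write each e_j = u_j / sqrt(<u_j, u_j>) where u_j is the displayed integer vector. Then <v, e_j> = <v, u_j> / sqrt(<u_j, u_j>), so |<v, e_j>|^2 = <v, u_j>^2 / <u_j, u_j>.
Coefficients: <v, e_1> = -11/sqrt(9), <v, e_2> = 1/sqrt(261), <v, e_3> = -136/sqrt(6612).
Square and sum: Σ |<v, e_j>|^2 = 926/57.
Compute ||v||^2 = v·v = 18.
Deficit = 18 − 926/57 = 100/57 ≥ 0, confirming Bessel's inequality. (The deficit equals ||v − Σ <v,e_j> e_j||^2, the squared distance from v to span{e_j}.)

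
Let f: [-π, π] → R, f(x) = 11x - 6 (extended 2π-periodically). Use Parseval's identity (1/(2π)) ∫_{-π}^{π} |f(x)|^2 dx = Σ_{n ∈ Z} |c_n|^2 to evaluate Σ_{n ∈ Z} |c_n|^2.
Σ |c_n|^2 = 121π^2/3 + 36

Expand and integrate term by term over [-π, π]:
  ∫ (11x)^2 dx = 121·(2π^3/3); ∫ 2·11·(-6)·x dx = 0 (odd integrand); ∫ (-6)^2 dx = 36·2π.
So (1/(2π)) ∫_{-π}^{π} (11x - 6)^2 dx = 121π^2/3 + 36 = 121π^2/3 + 36.
Parseval ⇒ Σ |c_n|^2 = 121π^2/3 + 36.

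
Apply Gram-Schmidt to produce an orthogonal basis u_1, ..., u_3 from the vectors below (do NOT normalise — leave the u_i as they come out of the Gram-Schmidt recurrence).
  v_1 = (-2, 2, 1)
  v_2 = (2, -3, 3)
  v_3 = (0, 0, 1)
Orthogonal basis:
  u_1 = (-2, 2, 1)
  u_2 = (4/9, -13/9, 34/9)
  u_3 = (18/149, 16/149, 4/149)

Apply the Gram-Schmidt recurrence
  u_1 = v_1
  u_i = v_i − Σ_{j<i} ((v_i · u_j) / (u_j · u_j)) · u_j.

Step by step this gives:
  u_1 = (-2, 2, 1)
  u_2 = (4/9, -13/9, 34/9)
  u_3 = (18/149, 16/149, 4/149)

Orthogonality check:
  u_2 · u_1 = 0 (should be 0)
  u_3 · u_1 = 0 (should be 0)
  u_3 · u_2 = 0 (should be 0)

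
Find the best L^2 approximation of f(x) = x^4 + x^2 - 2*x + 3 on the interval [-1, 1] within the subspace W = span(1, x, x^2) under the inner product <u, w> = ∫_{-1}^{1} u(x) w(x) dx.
g(x) = 13*x^2/7 - 2*x + 102/35

The best approximation g ∈ W is the orthogonal projection of f onto W. Writing g = a_0 + a_1 x + a_2 x^2, the coefficients solve the normal equations G · a = b where
  G_{ij} = <φ_i, φ_j> and b_i = <f, φ_i>, with φ_0 = 1, φ_1 = x, φ_2 = x^2.
G =
  [2, 0, 2/3]
  [0, 2/3, 0]
  [2/3, 0, 2/5],
b = (106/15, -4/3, 94/35).
Solving gives a_0 = 102/35, a_1 = -2, a_2 = 13/7, so
  g(x) = 13*x^2/7 - 2*x + 102/35.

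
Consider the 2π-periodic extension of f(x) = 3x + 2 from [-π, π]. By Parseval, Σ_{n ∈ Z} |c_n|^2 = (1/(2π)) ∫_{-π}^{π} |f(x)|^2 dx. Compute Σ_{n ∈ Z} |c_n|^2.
Σ |c_n|^2 = 3π^2 + 4

Expand and integrate term by term over [-π, π]:
  ∫ (3x)^2 dx = 9·(2π^3/3); ∫ 2·3·(2)·x dx = 0 (odd integrand); ∫ 2^2 dx = 4·2π.
So (1/(2π)) ∫_{-π}^{π} (3x + 2)^2 dx = 9π^2/3 + 4 = 3π^2 + 4.
Parseval ⇒ Σ |c_n|^2 = 3π^2 + 4.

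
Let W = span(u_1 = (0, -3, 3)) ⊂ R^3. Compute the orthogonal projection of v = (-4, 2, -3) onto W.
proj_W(v) = (0, 5/2, -5/2)

Set up U = [u_1 | ... | u_1] ∈ R^(3×1). The projector onto W = col(U) is P = U (U^T U)^(-1) U^T.
Compute U^T U =
  [18],
and U^T v = (-15).
Solve U^T U · c = U^T v for the coefficients: c = (-5/6). The projection is proj_W(v) = U c.
Check: (v - proj_W(v)) · u_1 = 0  (should be 0).
Result: proj_W(v) = (0, 5/2, -5/2).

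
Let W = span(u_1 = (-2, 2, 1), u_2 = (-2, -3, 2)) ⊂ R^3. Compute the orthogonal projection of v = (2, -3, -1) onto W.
proj_W(v) = (320/153, -455/153, -133/153)

Set up U = [u_1 | ... | u_2] ∈ R^(3×2). The projector onto W = col(U) is P = U (U^T U)^(-1) U^T.
Compute U^T U =
  [9, 0]
  [0, 17],
and U^T v = (-11, 3).
Solve U^T U · c = U^T v for the coefficients: c = (-11/9, 3/17). The projection is proj_W(v) = U c.
Check: (v - proj_W(v)) · u_1 = 0  (should be 0).
Check: (v - proj_W(v)) · u_2 = 0  (should be 0).
Result: proj_W(v) = (320/153, -455/153, -133/153).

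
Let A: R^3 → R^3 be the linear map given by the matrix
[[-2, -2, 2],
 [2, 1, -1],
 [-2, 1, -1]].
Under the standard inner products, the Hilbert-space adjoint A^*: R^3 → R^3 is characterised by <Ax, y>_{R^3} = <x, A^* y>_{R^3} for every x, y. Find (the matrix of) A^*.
A^* = A^T =
[[-2, 2, -2],
 [-2, 1, 1],
 [2, -1, -1]]

For real matrices with standard dot products, the defining identity <Ax, y> = <x, A^* y> gives (Ax)^T y = x^T (A^*) y, i.e. x^T A^T y = x^T (A^*) y. Since this holds for all x, y, we must have A^* = A^T. Therefore
A^* =
[[-2, 2, -2],
 [-2, 1, 1],
 [2, -1, -1]].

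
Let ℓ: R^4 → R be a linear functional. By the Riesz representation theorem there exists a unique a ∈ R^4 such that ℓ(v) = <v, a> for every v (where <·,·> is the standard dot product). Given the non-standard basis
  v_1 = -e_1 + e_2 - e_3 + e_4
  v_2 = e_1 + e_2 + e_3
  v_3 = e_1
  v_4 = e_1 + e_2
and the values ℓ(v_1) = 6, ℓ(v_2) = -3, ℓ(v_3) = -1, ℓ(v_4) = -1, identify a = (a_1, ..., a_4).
a = (-1, 0, -2, 3)

Write a = (a_1, ..., a_4) in the standard basis. For each basis vector v_i, ℓ(v_i) = <v_i, a> is a linear equation in the a_j's. Collect the n equations into a matrix system V a = ℓ, where row i of V is v_i (expressed in the standard basis). Since V is invertible (lower-triangular with 1s on the diagonal, up to permutation), solve by back-substitution:
  V =
[[-1, 1, -1, 1],
 [1, 1, 1, 0],
 [1, 0, 0, 0],
 [1, 1, 0, 0]]
  V a = (6, -3, -1, -1)
Solving gives a = (-1, 0, -2, 3).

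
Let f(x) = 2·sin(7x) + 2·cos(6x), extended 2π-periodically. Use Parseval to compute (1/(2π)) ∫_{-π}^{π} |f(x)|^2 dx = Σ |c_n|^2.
Σ |c_n|^2 = 4

Expand |f|^2 and use orthogonality of {sin(nx), cos(mx)} on [-π, π]:
  ∫_{-π}^{π} sin(nx)^2 dx = π, ∫ cos(mx)^2 dx = π, and cross terms integrate to 0.
So ∫_{-π}^{π} f(x)^2 dx = 2^2 · π + 2^2 · π = (4 + 4)π.
Divide by 2π: (4 + 4)/2 = 4.
By Parseval, this equals Σ |c_n|^2.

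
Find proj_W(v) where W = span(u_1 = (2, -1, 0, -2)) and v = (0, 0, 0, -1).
proj_W(v) = (4/9, -2/9, 0, -4/9)

Set up U = [u_1 | ... | u_1] ∈ R^(4×1). The projector onto W = col(U) is P = U (U^T U)^(-1) U^T.
Compute U^T U =
  [9],
and U^T v = (2).
Solve U^T U · c = U^T v for the coefficients: c = (2/9). The projection is proj_W(v) = U c.
Check: (v - proj_W(v)) · u_1 = 0  (should be 0).
Result: proj_W(v) = (4/9, -2/9, 0, -4/9).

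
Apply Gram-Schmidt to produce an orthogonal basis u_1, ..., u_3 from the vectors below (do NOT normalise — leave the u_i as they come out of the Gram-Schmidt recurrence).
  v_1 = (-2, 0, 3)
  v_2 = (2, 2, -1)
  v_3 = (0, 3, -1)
Orthogonal basis:
  u_1 = (-2, 0, 3)
  u_2 = (12/13, 2, 8/13)
  u_3 = (-24/17, 16/17, -16/17)

Apply the Gram-Schmidt recurrence
  u_1 = v_1
  u_i = v_i − Σ_{j<i} ((v_i · u_j) / (u_j · u_j)) · u_j.

Step by step this gives:
  u_1 = (-2, 0, 3)
  u_2 = (12/13, 2, 8/13)
  u_3 = (-24/17, 16/17, -16/17)

Orthogonality check:
  u_2 · u_1 = 0 (should be 0)
  u_3 · u_1 = 0 (should be 0)
  u_3 · u_2 = 0 (should be 0)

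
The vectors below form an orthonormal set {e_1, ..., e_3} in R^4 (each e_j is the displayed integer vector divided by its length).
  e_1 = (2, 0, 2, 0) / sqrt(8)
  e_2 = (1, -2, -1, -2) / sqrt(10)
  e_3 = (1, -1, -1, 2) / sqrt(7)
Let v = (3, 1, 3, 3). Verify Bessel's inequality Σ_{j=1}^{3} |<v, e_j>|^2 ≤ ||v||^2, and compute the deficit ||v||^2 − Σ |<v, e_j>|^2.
Σ |<v, e_j>|^2 = 979/35; ||v||^2 = 28; deficit = 1/35

Write each e_j = u_j / sqrt(<u_j, u_j>) where u_j is the displayed integer vector. Then <v, e_j> = <v, u_j> / sqrt(<u_j, u_j>), so |<v, e_j>|^2 = <v, u_j>^2 / <u_j, u_j>.
Coefficients: <v, e_1> = 12/sqrt(8), <v, e_2> = -8/sqrt(10), <v, e_3> = 5/sqrt(7).
Square and sum: Σ |<v, e_j>|^2 = 979/35.
Compute ||v||^2 = v·v = 28.
Deficit = 28 − 979/35 = 1/35 ≥ 0, confirming Bessel's inequality. (The deficit equals ||v − Σ <v,e_j> e_j||^2, the squared distance from v to span{e_j}.)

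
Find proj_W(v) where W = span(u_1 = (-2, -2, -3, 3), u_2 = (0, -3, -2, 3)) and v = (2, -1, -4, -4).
proj_W(v) = (46/131, -2/131, 37/131, -21/131)

Set up U = [u_1 | ... | u_2] ∈ R^(4×2). The projector onto W = col(U) is P = U (U^T U)^(-1) U^T.
Compute U^T U =
  [26, 21]
  [21, 22],
and U^T v = (-2, -1).
Solve U^T U · c = U^T v for the coefficients: c = (-23/131, 16/131). The projection is proj_W(v) = U c.
Check: (v - proj_W(v)) · u_1 = 0  (should be 0).
Check: (v - proj_W(v)) · u_2 = 0  (should be 0).
Result: proj_W(v) = (46/131, -2/131, 37/131, -21/131).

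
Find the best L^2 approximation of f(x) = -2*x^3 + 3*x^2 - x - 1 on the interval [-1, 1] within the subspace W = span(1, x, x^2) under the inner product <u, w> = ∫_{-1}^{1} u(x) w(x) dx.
g(x) = 3*x^2 - 11*x/5 - 1

The best approximation g ∈ W is the orthogonal projection of f onto W. Writing g = a_0 + a_1 x + a_2 x^2, the coefficients solve the normal equations G · a = b where
  G_{ij} = <φ_i, φ_j> and b_i = <f, φ_i>, with φ_0 = 1, φ_1 = x, φ_2 = x^2.
G =
  [2, 0, 2/3]
  [0, 2/3, 0]
  [2/3, 0, 2/5],
b = (0, -22/15, 8/15).
Solving gives a_0 = -1, a_1 = -11/5, a_2 = 3, so
  g(x) = 3*x^2 - 11*x/5 - 1.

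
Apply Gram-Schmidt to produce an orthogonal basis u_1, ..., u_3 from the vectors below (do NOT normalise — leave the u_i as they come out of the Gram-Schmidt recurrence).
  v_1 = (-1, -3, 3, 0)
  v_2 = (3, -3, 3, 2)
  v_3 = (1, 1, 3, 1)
Orthogonal basis:
  u_1 = (-1, -3, 3, 0)
  u_2 = (72/19, -12/19, 12/19, 2)
  u_3 = (-12/91, 184/91, 180/91, 24/91)

Apply the Gram-Schmidt recurrence
  u_1 = v_1
  u_i = v_i − Σ_{j<i} ((v_i · u_j) / (u_j · u_j)) · u_j.

Step by step this gives:
  u_1 = (-1, -3, 3, 0)
  u_2 = (72/19, -12/19, 12/19, 2)
  u_3 = (-12/91, 184/91, 180/91, 24/91)

Orthogonality check:
  u_2 · u_1 = 0 (should be 0)
  u_3 · u_1 = 0 (should be 0)
  u_3 · u_2 = 0 (should be 0)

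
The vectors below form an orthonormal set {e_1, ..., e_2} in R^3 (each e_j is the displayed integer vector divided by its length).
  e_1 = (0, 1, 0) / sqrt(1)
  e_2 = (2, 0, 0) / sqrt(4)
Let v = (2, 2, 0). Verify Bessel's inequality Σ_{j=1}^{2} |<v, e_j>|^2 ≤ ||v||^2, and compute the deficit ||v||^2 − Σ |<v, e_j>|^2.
Σ |<v, e_j>|^2 = 8; ||v||^2 = 8; deficit = 0

Write each e_j = u_j / sqrt(<u_j, u_j>) where u_j is the displayed integer vector. Then <v, e_j> = <v, u_j> / sqrt(<u_j, u_j>), so |<v, e_j>|^2 = <v, u_j>^2 / <u_j, u_j>.
Coefficients: <v, e_1> = 2/sqrt(1), <v, e_2> = 4/sqrt(4).
Square and sum: Σ |<v, e_j>|^2 = 8.
Compute ||v||^2 = v·v = 8.
Deficit = 8 − 8 = 0 ≥ 0, confirming Bessel's inequality. (The deficit equals ||v − Σ <v,e_j> e_j||^2, the squared distance from v to span{e_j}.)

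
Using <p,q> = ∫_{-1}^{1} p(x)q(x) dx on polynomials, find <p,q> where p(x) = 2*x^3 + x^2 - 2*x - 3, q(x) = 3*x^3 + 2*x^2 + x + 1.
<p,q> = -1024/105

Expand the product: p(x)·q(x) = 6*x^6 + 7*x^5 - 2*x^4 - 10*x^3 - 7*x^2 - 5*x - 3.
∫_{-1}^{1} of each monomial x^k gives [2/(k+1) if k even, 0 if k odd]. Integrating term-by-term (or equivalently evaluating the antiderivative F(x) = 6*x^7/7 + 7*x^6/6 - 2*x^5/5 - 5*x^4/2 - 7*x^3/3 - 5*x^2/2 - 3*x at the endpoints):
  F(1) − F(−1) = -1829/210 − (73/70) = -1024/105.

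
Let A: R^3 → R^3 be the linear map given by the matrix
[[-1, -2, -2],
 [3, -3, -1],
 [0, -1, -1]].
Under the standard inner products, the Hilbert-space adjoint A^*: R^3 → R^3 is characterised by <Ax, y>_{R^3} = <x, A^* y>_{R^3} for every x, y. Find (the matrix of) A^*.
A^* = A^T =
[[-1, 3, 0],
 [-2, -3, -1],
 [-2, -1, -1]]

For real matrices with standard dot products, the defining identity <Ax, y> = <x, A^* y> gives (Ax)^T y = x^T (A^*) y, i.e. x^T A^T y = x^T (A^*) y. Since this holds for all x, y, we must have A^* = A^T. Therefore
A^* =
[[-1, 3, 0],
 [-2, -3, -1],
 [-2, -1, -1]].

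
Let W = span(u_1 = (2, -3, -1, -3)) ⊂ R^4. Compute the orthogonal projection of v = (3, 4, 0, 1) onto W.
proj_W(v) = (-18/23, 27/23, 9/23, 27/23)

Set up U = [u_1 | ... | u_1] ∈ R^(4×1). The projector onto W = col(U) is P = U (U^T U)^(-1) U^T.
Compute U^T U =
  [23],
and U^T v = (-9).
Solve U^T U · c = U^T v for the coefficients: c = (-9/23). The projection is proj_W(v) = U c.
Check: (v - proj_W(v)) · u_1 = 0  (should be 0).
Result: proj_W(v) = (-18/23, 27/23, 9/23, 27/23).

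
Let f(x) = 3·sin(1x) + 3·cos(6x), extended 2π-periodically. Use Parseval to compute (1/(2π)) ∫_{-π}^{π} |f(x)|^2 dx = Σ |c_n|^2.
Σ |c_n|^2 = 9

Expand |f|^2 and use orthogonality of {sin(nx), cos(mx)} on [-π, π]:
  ∫_{-π}^{π} sin(nx)^2 dx = π, ∫ cos(mx)^2 dx = π, and cross terms integrate to 0.
So ∫_{-π}^{π} f(x)^2 dx = 3^2 · π + 3^2 · π = (9 + 9)π.
Divide by 2π: (9 + 9)/2 = 9.
By Parseval, this equals Σ |c_n|^2.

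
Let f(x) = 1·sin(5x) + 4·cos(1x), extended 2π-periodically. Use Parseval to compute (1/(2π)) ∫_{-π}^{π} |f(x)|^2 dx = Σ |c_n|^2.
Σ |c_n|^2 = 17/2

Expand |f|^2 and use orthogonality of {sin(nx), cos(mx)} on [-π, π]:
  ∫_{-π}^{π} sin(nx)^2 dx = π, ∫ cos(mx)^2 dx = π, and cross terms integrate to 0.
So ∫_{-π}^{π} f(x)^2 dx = 1^2 · π + 4^2 · π = (1 + 16)π.
Divide by 2π: (1 + 16)/2 = 17/2.
By Parseval, this equals Σ |c_n|^2.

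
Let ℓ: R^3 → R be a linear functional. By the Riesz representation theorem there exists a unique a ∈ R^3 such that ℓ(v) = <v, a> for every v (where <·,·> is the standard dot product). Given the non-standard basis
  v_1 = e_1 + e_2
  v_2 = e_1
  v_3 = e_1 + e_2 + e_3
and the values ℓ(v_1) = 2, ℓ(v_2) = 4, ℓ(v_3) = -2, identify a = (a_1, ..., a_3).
a = (4, -2, -4)

Write a = (a_1, ..., a_3) in the standard basis. For each basis vector v_i, ℓ(v_i) = <v_i, a> is a linear equation in the a_j's. Collect the n equations into a matrix system V a = ℓ, where row i of V is v_i (expressed in the standard basis). Since V is invertible (lower-triangular with 1s on the diagonal, up to permutation), solve by back-substitution:
  V =
[[1, 1, 0],
 [1, 0, 0],
 [1, 1, 1]]
  V a = (2, 4, -2)
Solving gives a = (4, -2, -4).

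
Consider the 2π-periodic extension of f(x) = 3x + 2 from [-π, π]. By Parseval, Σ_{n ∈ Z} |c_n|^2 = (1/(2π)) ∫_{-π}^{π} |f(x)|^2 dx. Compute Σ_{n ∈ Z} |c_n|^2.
Σ |c_n|^2 = 3π^2 + 4

Expand and integrate term by term over [-π, π]:
  ∫ (3x)^2 dx = 9·(2π^3/3); ∫ 2·3·(2)·x dx = 0 (odd integrand); ∫ 2^2 dx = 4·2π.
So (1/(2π)) ∫_{-π}^{π} (3x + 2)^2 dx = 9π^2/3 + 4 = 3π^2 + 4.
Parseval ⇒ Σ |c_n|^2 = 3π^2 + 4.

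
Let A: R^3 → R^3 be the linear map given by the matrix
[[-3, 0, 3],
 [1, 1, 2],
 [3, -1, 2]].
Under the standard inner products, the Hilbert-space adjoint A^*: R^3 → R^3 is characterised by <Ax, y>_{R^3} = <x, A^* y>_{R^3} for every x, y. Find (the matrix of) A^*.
A^* = A^T =
[[-3, 1, 3],
 [0, 1, -1],
 [3, 2, 2]]

For real matrices with standard dot products, the defining identity <Ax, y> = <x, A^* y> gives (Ax)^T y = x^T (A^*) y, i.e. x^T A^T y = x^T (A^*) y. Since this holds for all x, y, we must have A^* = A^T. Therefore
A^* =
[[-3, 1, 3],
 [0, 1, -1],
 [3, 2, 2]].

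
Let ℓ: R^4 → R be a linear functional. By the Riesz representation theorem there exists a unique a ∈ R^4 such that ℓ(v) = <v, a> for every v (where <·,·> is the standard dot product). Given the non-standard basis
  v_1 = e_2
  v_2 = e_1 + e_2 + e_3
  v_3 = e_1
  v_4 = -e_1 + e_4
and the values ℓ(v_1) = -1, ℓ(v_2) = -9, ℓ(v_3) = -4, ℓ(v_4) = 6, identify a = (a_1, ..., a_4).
a = (-4, -1, -4, 2)

Write a = (a_1, ..., a_4) in the standard basis. For each basis vector v_i, ℓ(v_i) = <v_i, a> is a linear equation in the a_j's. Collect the n equations into a matrix system V a = ℓ, where row i of V is v_i (expressed in the standard basis). Since V is invertible (lower-triangular with 1s on the diagonal, up to permutation), solve by back-substitution:
  V =
[[0, 1, 0, 0],
 [1, 1, 1, 0],
 [1, 0, 0, 0],
 [-1, 0, 0, 1]]
  V a = (-1, -9, -4, 6)
Solving gives a = (-4, -1, -4, 2).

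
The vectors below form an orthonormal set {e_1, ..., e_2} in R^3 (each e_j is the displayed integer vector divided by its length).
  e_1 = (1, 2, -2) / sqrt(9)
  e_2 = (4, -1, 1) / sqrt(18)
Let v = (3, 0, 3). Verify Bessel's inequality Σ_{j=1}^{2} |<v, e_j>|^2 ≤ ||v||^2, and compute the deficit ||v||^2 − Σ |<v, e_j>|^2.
Σ |<v, e_j>|^2 = 27/2; ||v||^2 = 18; deficit = 9/2

Write each e_j = u_j / sqrt(<u_j, u_j>) where u_j is the displayed integer vector. Then <v, e_j> = <v, u_j> / sqrt(<u_j, u_j>), so |<v, e_j>|^2 = <v, u_j>^2 / <u_j, u_j>.
Coefficients: <v, e_1> = -3/sqrt(9), <v, e_2> = 15/sqrt(18).
Square and sum: Σ |<v, e_j>|^2 = 27/2.
Compute ||v||^2 = v·v = 18.
Deficit = 18 − 27/2 = 9/2 ≥ 0, confirming Bessel's inequality. (The deficit equals ||v − Σ <v,e_j> e_j||^2, the squared distance from v to span{e_j}.)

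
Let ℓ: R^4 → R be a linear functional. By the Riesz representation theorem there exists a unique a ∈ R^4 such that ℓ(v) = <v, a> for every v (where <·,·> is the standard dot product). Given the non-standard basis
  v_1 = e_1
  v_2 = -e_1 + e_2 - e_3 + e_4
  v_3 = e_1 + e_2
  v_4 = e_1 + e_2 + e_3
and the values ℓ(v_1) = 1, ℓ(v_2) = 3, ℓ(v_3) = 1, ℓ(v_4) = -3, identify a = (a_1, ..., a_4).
a = (1, 0, -4, 0)

Write a = (a_1, ..., a_4) in the standard basis. For each basis vector v_i, ℓ(v_i) = <v_i, a> is a linear equation in the a_j's. Collect the n equations into a matrix system V a = ℓ, where row i of V is v_i (expressed in the standard basis). Since V is invertible (lower-triangular with 1s on the diagonal, up to permutation), solve by back-substitution:
  V =
[[1, 0, 0, 0],
 [-1, 1, -1, 1],
 [1, 1, 0, 0],
 [1, 1, 1, 0]]
  V a = (1, 3, 1, -3)
Solving gives a = (1, 0, -4, 0).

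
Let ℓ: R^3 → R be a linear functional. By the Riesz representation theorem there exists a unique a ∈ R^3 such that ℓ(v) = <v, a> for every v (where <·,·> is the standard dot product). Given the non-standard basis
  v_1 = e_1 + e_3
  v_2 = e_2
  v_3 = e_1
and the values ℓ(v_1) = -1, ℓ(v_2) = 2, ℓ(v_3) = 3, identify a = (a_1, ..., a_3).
a = (3, 2, -4)

Write a = (a_1, ..., a_3) in the standard basis. For each basis vector v_i, ℓ(v_i) = <v_i, a> is a linear equation in the a_j's. Collect the n equations into a matrix system V a = ℓ, where row i of V is v_i (expressed in the standard basis). Since V is invertible (lower-triangular with 1s on the diagonal, up to permutation), solve by back-substitution:
  V =
[[1, 0, 1],
 [0, 1, 0],
 [1, 0, 0]]
  V a = (-1, 2, 3)
Solving gives a = (3, 2, -4).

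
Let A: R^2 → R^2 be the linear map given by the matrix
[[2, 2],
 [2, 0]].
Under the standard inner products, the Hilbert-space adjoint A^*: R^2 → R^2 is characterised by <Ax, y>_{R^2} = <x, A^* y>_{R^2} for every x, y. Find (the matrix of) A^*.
A^* = A^T =
[[2, 2],
 [2, 0]]

For real matrices with standard dot products, the defining identity <Ax, y> = <x, A^* y> gives (Ax)^T y = x^T (A^*) y, i.e. x^T A^T y = x^T (A^*) y. Since this holds for all x, y, we must have A^* = A^T. Therefore
A^* =
[[2, 2],
 [2, 0]].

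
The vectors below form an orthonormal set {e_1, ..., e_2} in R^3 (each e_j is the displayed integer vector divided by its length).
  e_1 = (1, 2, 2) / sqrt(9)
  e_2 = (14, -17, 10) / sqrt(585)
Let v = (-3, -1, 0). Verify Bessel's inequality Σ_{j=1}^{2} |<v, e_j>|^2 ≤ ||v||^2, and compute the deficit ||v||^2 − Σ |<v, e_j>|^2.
Σ |<v, e_j>|^2 = 50/13; ||v||^2 = 10; deficit = 80/13

Write each e_j = u_j / sqrt(<u_j, u_j>) where u_j is the displayed integer vector. Then <v, e_j> = <v, u_j> / sqrt(<u_j, u_j>), so |<v, e_j>|^2 = <v, u_j>^2 / <u_j, u_j>.
Coefficients: <v, e_1> = -5/sqrt(9), <v, e_2> = -25/sqrt(585).
Square and sum: Σ |<v, e_j>|^2 = 50/13.
Compute ||v||^2 = v·v = 10.
Deficit = 10 − 50/13 = 80/13 ≥ 0, confirming Bessel's inequality. (The deficit equals ||v − Σ <v,e_j> e_j||^2, the squared distance from v to span{e_j}.)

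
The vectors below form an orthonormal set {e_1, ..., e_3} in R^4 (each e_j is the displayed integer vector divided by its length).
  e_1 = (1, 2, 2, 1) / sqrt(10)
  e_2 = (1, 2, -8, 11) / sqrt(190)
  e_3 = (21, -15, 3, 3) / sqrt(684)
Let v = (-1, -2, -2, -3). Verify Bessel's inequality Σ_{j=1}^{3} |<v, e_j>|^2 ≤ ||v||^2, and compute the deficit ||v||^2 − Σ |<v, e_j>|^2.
Σ |<v, e_j>|^2 = 17; ||v||^2 = 18; deficit = 1

Write each e_j = u_j / sqrt(<u_j, u_j>) where u_j is the displayed integer vector. Then <v, e_j> = <v, u_j> / sqrt(<u_j, u_j>), so |<v, e_j>|^2 = <v, u_j>^2 / <u_j, u_j>.
Coefficients: <v, e_1> = -12/sqrt(10), <v, e_2> = -22/sqrt(190), <v, e_3> = -6/sqrt(684).
Square and sum: Σ |<v, e_j>|^2 = 17.
Compute ||v||^2 = v·v = 18.
Deficit = 18 − 17 = 1 ≥ 0, confirming Bessel's inequality. (The deficit equals ||v − Σ <v,e_j> e_j||^2, the squared distance from v to span{e_j}.)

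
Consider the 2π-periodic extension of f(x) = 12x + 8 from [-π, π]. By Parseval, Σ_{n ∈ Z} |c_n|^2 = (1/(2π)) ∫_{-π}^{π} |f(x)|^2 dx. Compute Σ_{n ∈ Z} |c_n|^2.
Σ |c_n|^2 = 48π^2 + 64

Expand and integrate term by term over [-π, π]:
  ∫ (12x)^2 dx = 144·(2π^3/3); ∫ 2·12·(8)·x dx = 0 (odd integrand); ∫ 8^2 dx = 64·2π.
So (1/(2π)) ∫_{-π}^{π} (12x + 8)^2 dx = 144π^2/3 + 64 = 48π^2 + 64.
Parseval ⇒ Σ |c_n|^2 = 48π^2 + 64.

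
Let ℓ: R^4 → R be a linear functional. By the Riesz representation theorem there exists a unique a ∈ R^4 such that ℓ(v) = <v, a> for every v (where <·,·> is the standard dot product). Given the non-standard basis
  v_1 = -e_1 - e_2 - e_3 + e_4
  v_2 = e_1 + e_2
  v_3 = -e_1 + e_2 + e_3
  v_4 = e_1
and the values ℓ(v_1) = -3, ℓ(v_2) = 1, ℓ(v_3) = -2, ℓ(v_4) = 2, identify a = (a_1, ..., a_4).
a = (2, -1, 1, -1)

Write a = (a_1, ..., a_4) in the standard basis. For each basis vector v_i, ℓ(v_i) = <v_i, a> is a linear equation in the a_j's. Collect the n equations into a matrix system V a = ℓ, where row i of V is v_i (expressed in the standard basis). Since V is invertible (lower-triangular with 1s on the diagonal, up to permutation), solve by back-substitution:
  V =
[[-1, -1, -1, 1],
 [1, 1, 0, 0],
 [-1, 1, 1, 0],
 [1, 0, 0, 0]]
  V a = (-3, 1, -2, 2)
Solving gives a = (2, -1, 1, -1).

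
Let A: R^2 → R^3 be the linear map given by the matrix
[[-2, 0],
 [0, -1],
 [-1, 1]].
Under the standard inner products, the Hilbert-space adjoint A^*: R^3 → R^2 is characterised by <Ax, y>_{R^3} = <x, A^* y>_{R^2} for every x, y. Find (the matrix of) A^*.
A^* = A^T =
[[-2, 0, -1],
 [0, -1, 1]]

For real matrices with standard dot products, the defining identity <Ax, y> = <x, A^* y> gives (Ax)^T y = x^T (A^*) y, i.e. x^T A^T y = x^T (A^*) y. Since this holds for all x, y, we must have A^* = A^T. Therefore
A^* =
[[-2, 0, -1],
 [0, -1, 1]].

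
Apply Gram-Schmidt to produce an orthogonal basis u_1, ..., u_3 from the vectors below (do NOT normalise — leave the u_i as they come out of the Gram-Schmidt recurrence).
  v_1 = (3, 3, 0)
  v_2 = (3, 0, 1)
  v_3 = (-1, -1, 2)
Orthogonal basis:
  u_1 = (3, 3, 0)
  u_2 = (3/2, -3/2, 1)
  u_3 = (-6/11, 6/11, 18/11)

Apply the Gram-Schmidt recurrence
  u_1 = v_1
  u_i = v_i − Σ_{j<i} ((v_i · u_j) / (u_j · u_j)) · u_j.

Step by step this gives:
  u_1 = (3, 3, 0)
  u_2 = (3/2, -3/2, 1)
  u_3 = (-6/11, 6/11, 18/11)

Orthogonality check:
  u_2 · u_1 = 0 (should be 0)
  u_3 · u_1 = 0 (should be 0)
  u_3 · u_2 = 0 (should be 0)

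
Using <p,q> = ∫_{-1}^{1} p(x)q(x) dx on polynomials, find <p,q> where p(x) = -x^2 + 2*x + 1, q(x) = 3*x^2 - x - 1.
<p,q> = -28/15

Expand the product: p(x)·q(x) = -3*x^4 + 7*x^3 + 2*x^2 - 3*x - 1.
∫_{-1}^{1} of each monomial x^k gives [2/(k+1) if k even, 0 if k odd]. Integrating term-by-term (or equivalently evaluating the antiderivative F(x) = -3*x^5/5 + 7*x^4/4 + 2*x^3/3 - 3*x^2/2 - x at the endpoints):
  F(1) − F(−1) = -41/60 − (71/60) = -28/15.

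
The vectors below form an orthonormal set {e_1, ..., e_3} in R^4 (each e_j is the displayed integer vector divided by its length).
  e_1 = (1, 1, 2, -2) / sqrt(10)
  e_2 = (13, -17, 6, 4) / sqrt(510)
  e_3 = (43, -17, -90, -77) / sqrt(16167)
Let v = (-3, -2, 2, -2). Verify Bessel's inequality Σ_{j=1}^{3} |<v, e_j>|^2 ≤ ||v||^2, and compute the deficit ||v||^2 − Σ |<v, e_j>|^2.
Σ |<v, e_j>|^2 = 573/317; ||v||^2 = 21; deficit = 6084/317

Write each e_j = u_j / sqrt(<u_j, u_j>) where u_j is the displayed integer vector. Then <v, e_j> = <v, u_j> / sqrt(<u_j, u_j>), so |<v, e_j>|^2 = <v, u_j>^2 / <u_j, u_j>.
Coefficients: <v, e_1> = 3/sqrt(10), <v, e_2> = -1/sqrt(510), <v, e_3> = -121/sqrt(16167).
Square and sum: Σ |<v, e_j>|^2 = 573/317.
Compute ||v||^2 = v·v = 21.
Deficit = 21 − 573/317 = 6084/317 ≥ 0, confirming Bessel's inequality. (The deficit equals ||v − Σ <v,e_j> e_j||^2, the squared distance from v to span{e_j}.)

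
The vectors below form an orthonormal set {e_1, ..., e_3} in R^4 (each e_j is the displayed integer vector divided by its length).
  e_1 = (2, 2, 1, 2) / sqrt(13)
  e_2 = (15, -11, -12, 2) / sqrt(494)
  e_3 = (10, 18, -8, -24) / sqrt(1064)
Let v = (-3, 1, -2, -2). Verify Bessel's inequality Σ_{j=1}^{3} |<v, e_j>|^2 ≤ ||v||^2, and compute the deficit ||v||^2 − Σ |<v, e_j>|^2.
Σ |<v, e_j>|^2 = 90/7; ||v||^2 = 18; deficit = 36/7

Write each e_j = u_j / sqrt(<u_j, u_j>) where u_j is the displayed integer vector. Then <v, e_j> = <v, u_j> / sqrt(<u_j, u_j>), so |<v, e_j>|^2 = <v, u_j>^2 / <u_j, u_j>.
Coefficients: <v, e_1> = -10/sqrt(13), <v, e_2> = -36/sqrt(494), <v, e_3> = 52/sqrt(1064).
Square and sum: Σ |<v, e_j>|^2 = 90/7.
Compute ||v||^2 = v·v = 18.
Deficit = 18 − 90/7 = 36/7 ≥ 0, confirming Bessel's inequality. (The deficit equals ||v − Σ <v,e_j> e_j||^2, the squared distance from v to span{e_j}.)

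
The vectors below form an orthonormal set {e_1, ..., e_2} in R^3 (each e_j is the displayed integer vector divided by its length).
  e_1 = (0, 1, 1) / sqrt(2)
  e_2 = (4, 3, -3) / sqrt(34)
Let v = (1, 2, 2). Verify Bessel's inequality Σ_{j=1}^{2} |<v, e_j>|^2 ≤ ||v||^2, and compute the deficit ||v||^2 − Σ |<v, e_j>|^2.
Σ |<v, e_j>|^2 = 144/17; ||v||^2 = 9; deficit = 9/17

Write each e_j = u_j / sqrt(<u_j, u_j>) where u_j is the displayed integer vector. Then <v, e_j> = <v, u_j> / sqrt(<u_j, u_j>), so |<v, e_j>|^2 = <v, u_j>^2 / <u_j, u_j>.
Coefficients: <v, e_1> = 4/sqrt(2), <v, e_2> = 4/sqrt(34).
Square and sum: Σ |<v, e_j>|^2 = 144/17.
Compute ||v||^2 = v·v = 9.
Deficit = 9 − 144/17 = 9/17 ≥ 0, confirming Bessel's inequality. (The deficit equals ||v − Σ <v,e_j> e_j||^2, the squared distance from v to span{e_j}.)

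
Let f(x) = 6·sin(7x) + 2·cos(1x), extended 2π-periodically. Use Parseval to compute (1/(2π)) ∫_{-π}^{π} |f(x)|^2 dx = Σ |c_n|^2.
Σ |c_n|^2 = 20

Expand |f|^2 and use orthogonality of {sin(nx), cos(mx)} on [-π, π]:
  ∫_{-π}^{π} sin(nx)^2 dx = π, ∫ cos(mx)^2 dx = π, and cross terms integrate to 0.
So ∫_{-π}^{π} f(x)^2 dx = 6^2 · π + 2^2 · π = (36 + 4)π.
Divide by 2π: (36 + 4)/2 = 20.
By Parseval, this equals Σ |c_n|^2.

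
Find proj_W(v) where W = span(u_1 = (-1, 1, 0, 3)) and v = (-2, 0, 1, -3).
proj_W(v) = (7/11, -7/11, 0, -21/11)

Set up U = [u_1 | ... | u_1] ∈ R^(4×1). The projector onto W = col(U) is P = U (U^T U)^(-1) U^T.
Compute U^T U =
  [11],
and U^T v = (-7).
Solve U^T U · c = U^T v for the coefficients: c = (-7/11). The projection is proj_W(v) = U c.
Check: (v - proj_W(v)) · u_1 = 0  (should be 0).
Result: proj_W(v) = (7/11, -7/11, 0, -21/11).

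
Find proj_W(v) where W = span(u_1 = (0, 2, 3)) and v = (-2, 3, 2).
proj_W(v) = (0, 24/13, 36/13)

Set up U = [u_1 | ... | u_1] ∈ R^(3×1). The projector onto W = col(U) is P = U (U^T U)^(-1) U^T.
Compute U^T U =
  [13],
and U^T v = (12).
Solve U^T U · c = U^T v for the coefficients: c = (12/13). The projection is proj_W(v) = U c.
Check: (v - proj_W(v)) · u_1 = 0  (should be 0).
Result: proj_W(v) = (0, 24/13, 36/13).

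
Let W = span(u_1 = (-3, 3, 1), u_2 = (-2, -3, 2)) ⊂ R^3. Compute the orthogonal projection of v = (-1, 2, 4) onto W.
proj_W(v) = (-853/322, 204/161, 403/322)

Set up U = [u_1 | ... | u_2] ∈ R^(3×2). The projector onto W = col(U) is P = U (U^T U)^(-1) U^T.
Compute U^T U =
  [19, -1]
  [-1, 17],
and U^T v = (13, 4).
Solve U^T U · c = U^T v for the coefficients: c = (225/322, 89/322). The projection is proj_W(v) = U c.
Check: (v - proj_W(v)) · u_1 = 0  (should be 0).
Check: (v - proj_W(v)) · u_2 = 0  (should be 0).
Result: proj_W(v) = (-853/322, 204/161, 403/322).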